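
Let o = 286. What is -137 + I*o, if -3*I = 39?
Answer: -3855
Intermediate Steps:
I = -13 (I = -⅓*39 = -13)
-137 + I*o = -137 - 13*286 = -137 - 3718 = -3855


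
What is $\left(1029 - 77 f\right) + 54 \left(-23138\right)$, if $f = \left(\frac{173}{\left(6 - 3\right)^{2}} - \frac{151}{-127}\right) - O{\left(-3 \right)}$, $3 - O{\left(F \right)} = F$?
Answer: $- \frac{1428215833}{1143} \approx -1.2495 \cdot 10^{6}$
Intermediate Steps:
$O{\left(F \right)} = 3 - F$
$f = \frac{16472}{1143}$ ($f = \left(\frac{173}{\left(6 - 3\right)^{2}} - \frac{151}{-127}\right) - \left(3 - -3\right) = \left(\frac{173}{3^{2}} - - \frac{151}{127}\right) - \left(3 + 3\right) = \left(\frac{173}{9} + \frac{151}{127}\right) - 6 = \frac{23330}{1143} - 6 = \frac{16472}{1143} \approx 14.411$)
$\left(1029 - 77 f\right) + 54 \left(-23138\right) = \left(1029 - \frac{1268344}{1143}\right) + 54 \left(-23138\right) = \left(1029 - \frac{1268344}{1143}\right) - 1249452 = - \frac{92197}{1143} - 1249452 = - \frac{1428215833}{1143}$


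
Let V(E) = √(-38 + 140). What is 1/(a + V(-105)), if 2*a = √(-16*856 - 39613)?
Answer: 2/(2*√102 + I*√53309) ≈ 0.00075205 - 0.0085964*I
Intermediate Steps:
V(E) = √102
a = I*√53309/2 (a = √(-16*856 - 39613)/2 = √(-13696 - 39613)/2 = √(-53309)/2 = (I*√53309)/2 = I*√53309/2 ≈ 115.44*I)
1/(a + V(-105)) = 1/(I*√53309/2 + √102) = 1/(√102 + I*√53309/2)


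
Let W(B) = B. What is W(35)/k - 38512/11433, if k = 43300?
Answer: -333433889/99009780 ≈ -3.3677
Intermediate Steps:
W(35)/k - 38512/11433 = 35/43300 - 38512/11433 = 35*(1/43300) - 38512*1/11433 = 7/8660 - 38512/11433 = -333433889/99009780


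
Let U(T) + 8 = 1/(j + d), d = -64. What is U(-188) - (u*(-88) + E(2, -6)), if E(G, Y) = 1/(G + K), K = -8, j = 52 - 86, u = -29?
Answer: -376297/147 ≈ -2559.8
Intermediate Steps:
j = -34
E(G, Y) = 1/(-8 + G) (E(G, Y) = 1/(G - 8) = 1/(-8 + G))
U(T) = -785/98 (U(T) = -8 + 1/(-34 - 64) = -8 + 1/(-98) = -8 - 1/98 = -785/98)
U(-188) - (u*(-88) + E(2, -6)) = -785/98 - (-29*(-88) + 1/(-8 + 2)) = -785/98 - (2552 + 1/(-6)) = -785/98 - (2552 - 1/6) = -785/98 - 1*15311/6 = -785/98 - 15311/6 = -376297/147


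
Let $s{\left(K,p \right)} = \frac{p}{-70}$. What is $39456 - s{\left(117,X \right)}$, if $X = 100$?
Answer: $\frac{276202}{7} \approx 39457.0$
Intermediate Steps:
$s{\left(K,p \right)} = - \frac{p}{70}$ ($s{\left(K,p \right)} = p \left(- \frac{1}{70}\right) = - \frac{p}{70}$)
$39456 - s{\left(117,X \right)} = 39456 - \left(- \frac{1}{70}\right) 100 = 39456 - - \frac{10}{7} = 39456 + \frac{10}{7} = \frac{276202}{7}$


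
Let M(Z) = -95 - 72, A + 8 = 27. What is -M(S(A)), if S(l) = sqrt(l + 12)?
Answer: 167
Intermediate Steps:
A = 19 (A = -8 + 27 = 19)
S(l) = sqrt(12 + l)
M(Z) = -167
-M(S(A)) = -1*(-167) = 167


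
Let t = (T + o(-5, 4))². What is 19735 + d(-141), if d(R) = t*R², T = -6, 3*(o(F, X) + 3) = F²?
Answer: 28571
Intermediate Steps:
o(F, X) = -3 + F²/3
t = 4/9 (t = (-6 + (-3 + (⅓)*(-5)²))² = (-6 + (-3 + (⅓)*25))² = (-6 + (-3 + 25/3))² = (-6 + 16/3)² = (-⅔)² = 4/9 ≈ 0.44444)
d(R) = 4*R²/9
19735 + d(-141) = 19735 + (4/9)*(-141)² = 19735 + (4/9)*19881 = 19735 + 8836 = 28571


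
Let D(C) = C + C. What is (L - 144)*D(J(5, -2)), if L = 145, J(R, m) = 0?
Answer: 0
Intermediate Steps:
D(C) = 2*C
(L - 144)*D(J(5, -2)) = (145 - 144)*(2*0) = 1*0 = 0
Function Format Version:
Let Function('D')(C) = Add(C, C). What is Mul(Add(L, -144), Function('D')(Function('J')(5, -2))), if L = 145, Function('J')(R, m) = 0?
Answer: 0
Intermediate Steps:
Function('D')(C) = Mul(2, C)
Mul(Add(L, -144), Function('D')(Function('J')(5, -2))) = Mul(Add(145, -144), Mul(2, 0)) = Mul(1, 0) = 0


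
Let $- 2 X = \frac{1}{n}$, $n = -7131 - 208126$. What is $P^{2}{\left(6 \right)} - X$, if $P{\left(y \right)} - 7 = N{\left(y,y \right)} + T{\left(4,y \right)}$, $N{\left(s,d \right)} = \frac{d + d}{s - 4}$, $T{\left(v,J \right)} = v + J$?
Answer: $\frac{227741905}{430514} \approx 529.0$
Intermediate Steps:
$T{\left(v,J \right)} = J + v$
$N{\left(s,d \right)} = \frac{2 d}{-4 + s}$
$n = -215257$ ($n = -7131 - 208126 = -215257$)
$P{\left(y \right)} = 11 + y + \frac{2 y}{-4 + y}$ ($P{\left(y \right)} = 7 + \left(\frac{2 y}{-4 + y} + \left(y + 4\right)\right) = 7 + \left(\frac{2 y}{-4 + y} + \left(4 + y\right)\right) = 7 + \left(4 + y + \frac{2 y}{-4 + y}\right) = 11 + y + \frac{2 y}{-4 + y}$)
$X = \frac{1}{430514}$ ($X = - \frac{1}{2 \left(-215257\right)} = \left(- \frac{1}{2}\right) \left(- \frac{1}{215257}\right) = \frac{1}{430514} \approx 2.3228 \cdot 10^{-6}$)
$P^{2}{\left(6 \right)} - X = \left(\frac{-44 + 6^{2} + 9 \cdot 6}{-4 + 6}\right)^{2} - \frac{1}{430514} = \left(\frac{-44 + 36 + 54}{2}\right)^{2} - \frac{1}{430514} = \left(\frac{1}{2} \cdot 46\right)^{2} - \frac{1}{430514} = 23^{2} - \frac{1}{430514} = 529 - \frac{1}{430514} = \frac{227741905}{430514}$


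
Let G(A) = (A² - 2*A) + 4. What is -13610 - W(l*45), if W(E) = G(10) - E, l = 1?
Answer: -13649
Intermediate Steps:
G(A) = 4 + A² - 2*A
W(E) = 84 - E (W(E) = (4 + 10² - 2*10) - E = (4 + 100 - 20) - E = 84 - E)
-13610 - W(l*45) = -13610 - (84 - 45) = -13610 - 1*39 = -13610 - 39 = -13649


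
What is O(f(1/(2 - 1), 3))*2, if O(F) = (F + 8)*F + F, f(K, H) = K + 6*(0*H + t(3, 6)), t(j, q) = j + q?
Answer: 7040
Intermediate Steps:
f(K, H) = 54 + K (f(K, H) = K + 6*(0*H + (3 + 6)) = K + 6*(0 + 9) = K + 6*9 = K + 54 = 54 + K)
O(F) = F + F*(8 + F) (O(F) = (8 + F)*F + F = F*(8 + F) + F = F + F*(8 + F))
O(f(1/(2 - 1), 3))*2 = ((54 + 1/(2 - 1))*(9 + (54 + 1/(2 - 1))))*2 = ((54 + 1/1)*(9 + (54 + 1/1)))*2 = ((54 + 1)*(9 + (54 + 1)))*2 = (55*(9 + 55))*2 = (55*64)*2 = 3520*2 = 7040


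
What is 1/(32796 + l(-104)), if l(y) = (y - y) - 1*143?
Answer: 1/32653 ≈ 3.0625e-5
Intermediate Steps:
l(y) = -143 (l(y) = 0 - 143 = -143)
1/(32796 + l(-104)) = 1/(32796 - 143) = 1/32653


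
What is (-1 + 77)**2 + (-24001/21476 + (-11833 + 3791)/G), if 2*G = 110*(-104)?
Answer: 3411418149/590590 ≈ 5776.3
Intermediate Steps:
G = -5720 (G = (110*(-104))/2 = (1/2)*(-11440) = -5720)
(-1 + 77)**2 + (-24001/21476 + (-11833 + 3791)/G) = (-1 + 77)**2 + (-24001/21476 + (-11833 + 3791)/(-5720)) = 76**2 + (-24001*1/21476 - 8042*(-1/5720)) = 5776 + (-24001/21476 + 4021/2860) = 5776 + 170309/590590 = 3411418149/590590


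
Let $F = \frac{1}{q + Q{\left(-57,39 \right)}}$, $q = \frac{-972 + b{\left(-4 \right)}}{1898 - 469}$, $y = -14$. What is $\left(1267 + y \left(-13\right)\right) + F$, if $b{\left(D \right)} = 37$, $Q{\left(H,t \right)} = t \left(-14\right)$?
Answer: $\frac{1131912452}{781169} \approx 1449.0$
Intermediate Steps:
$Q{\left(H,t \right)} = - 14 t$
$q = - \frac{935}{1429}$ ($q = \frac{-972 + 37}{1898 - 469} = - \frac{935}{1429} \approx -0.6543$)
$F = - \frac{1429}{781169}$ ($F = \frac{1}{- \frac{935}{1429} - 546} = \frac{1}{- \frac{781169}{1429}} = - \frac{1429}{781169} \approx -0.0018293$)
$\left(1267 + y \left(-13\right)\right) + F = \left(1267 - -182\right) - \frac{1429}{781169} = \left(1267 + 182\right) - \frac{1429}{781169} = 1449 - \frac{1429}{781169} = \frac{1131912452}{781169}$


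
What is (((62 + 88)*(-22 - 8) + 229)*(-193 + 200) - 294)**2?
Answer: 911496481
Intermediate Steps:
(((62 + 88)*(-22 - 8) + 229)*(-193 + 200) - 294)**2 = ((150*(-30) + 229)*7 - 294)**2 = ((-4500 + 229)*7 - 294)**2 = (-4271*7 - 294)**2 = (-29897 - 294)**2 = (-30191)**2 = 911496481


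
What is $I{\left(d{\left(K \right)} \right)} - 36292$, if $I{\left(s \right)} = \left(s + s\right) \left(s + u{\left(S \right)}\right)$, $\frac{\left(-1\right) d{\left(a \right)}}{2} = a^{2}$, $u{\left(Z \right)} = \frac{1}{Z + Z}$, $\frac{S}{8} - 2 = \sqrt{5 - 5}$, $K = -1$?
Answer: $- \frac{290273}{8} \approx -36284.0$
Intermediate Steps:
$S = 16$ ($S = 16 + 8 \sqrt{5 - 5} = 16 + 8 \sqrt{0} = 16 + 8 \cdot 0 = 16 + 0 = 16$)
$u{\left(Z \right)} = \frac{1}{2 Z}$
$d{\left(a \right)} = - 2 a^{2}$
$I{\left(s \right)} = 2 s \left(\frac{1}{32} + s\right)$ ($I{\left(s \right)} = \left(s + s\right) \left(s + \frac{1}{2 \cdot 16}\right) = 2 s \left(s + \frac{1}{2} \cdot \frac{1}{16}\right) = 2 s \left(s + \frac{1}{32}\right) = 2 s \left(\frac{1}{32} + s\right)$)
$I{\left(d{\left(K \right)} \right)} - 36292 = \frac{- 2 \left(-1\right)^{2} \left(1 + 32 \left(- 2 \left(-1\right)^{2}\right)\right)}{16} - 36292 = \frac{\left(-2\right) 1 \left(1 + 32 \left(\left(-2\right) 1\right)\right)}{16} - 36292 = \frac{1}{16} \left(-2\right) \left(1 + 32 \left(-2\right)\right) - 36292 = \frac{1}{16} \left(-2\right) \left(1 - 64\right) - 36292 = \frac{1}{16} \left(-2\right) \left(-63\right) - 36292 = \frac{63}{8} - 36292 = - \frac{290273}{8}$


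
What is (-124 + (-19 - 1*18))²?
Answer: 25921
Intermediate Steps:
(-124 + (-19 - 1*18))² = (-124 + (-19 - 18))² = (-124 - 37)² = (-161)² = 25921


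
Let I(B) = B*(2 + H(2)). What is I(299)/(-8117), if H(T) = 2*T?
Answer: -1794/8117 ≈ -0.22102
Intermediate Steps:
I(B) = 6*B (I(B) = B*(2 + 2*2) = B*(2 + 4) = B*6 = 6*B)
I(299)/(-8117) = (6*299)/(-8117) = 1794*(-1/8117) = -1794/8117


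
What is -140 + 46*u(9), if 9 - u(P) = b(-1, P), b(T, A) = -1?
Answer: 320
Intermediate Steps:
u(P) = 10 (u(P) = 9 - 1*(-1) = 9 + 1 = 10)
-140 + 46*u(9) = -140 + 46*10 = -140 + 460 = 320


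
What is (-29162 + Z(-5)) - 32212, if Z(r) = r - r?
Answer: -61374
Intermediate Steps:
Z(r) = 0
(-29162 + Z(-5)) - 32212 = (-29162 + 0) - 32212 = -29162 - 32212 = -61374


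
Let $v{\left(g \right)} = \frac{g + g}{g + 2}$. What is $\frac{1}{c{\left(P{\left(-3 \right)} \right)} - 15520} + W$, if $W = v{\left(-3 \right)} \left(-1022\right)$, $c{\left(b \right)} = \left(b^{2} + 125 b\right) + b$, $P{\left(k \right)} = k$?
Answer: $- \frac{97431349}{15889} \approx -6132.0$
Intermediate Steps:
$c{\left(b \right)} = b^{2} + 126 b$
$v{\left(g \right)} = \frac{2 g}{2 + g}$
$W = -6132$ ($W = 2 \left(-3\right) \frac{1}{2 - 3} \left(-1022\right) = 2 \left(-3\right) \frac{1}{-1} \left(-1022\right) = 2 \left(-3\right) \left(-1\right) \left(-1022\right) = 6 \left(-1022\right) = -6132$)
$\frac{1}{c{\left(P{\left(-3 \right)} \right)} - 15520} + W = \frac{1}{- 3 \left(126 - 3\right) - 15520} - 6132 = \frac{1}{\left(-3\right) 123 - 15520} - 6132 = \frac{1}{-369 - 15520} - 6132 = \frac{1}{-15889} - 6132 = - \frac{1}{15889} - 6132 = - \frac{97431349}{15889}$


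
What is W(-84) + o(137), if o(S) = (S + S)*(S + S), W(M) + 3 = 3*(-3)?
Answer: 75064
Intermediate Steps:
W(M) = -12 (W(M) = -3 + 3*(-3) = -3 - 9 = -12)
o(S) = 4*S² (o(S) = (2*S)*(2*S) = 4*S²)
W(-84) + o(137) = -12 + 4*137² = -12 + 4*18769 = -12 + 75076 = 75064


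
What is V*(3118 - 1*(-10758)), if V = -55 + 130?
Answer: 1040700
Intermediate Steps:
V = 75
V*(3118 - 1*(-10758)) = 75*(3118 - 1*(-10758)) = 75*(3118 + 10758) = 75*13876 = 1040700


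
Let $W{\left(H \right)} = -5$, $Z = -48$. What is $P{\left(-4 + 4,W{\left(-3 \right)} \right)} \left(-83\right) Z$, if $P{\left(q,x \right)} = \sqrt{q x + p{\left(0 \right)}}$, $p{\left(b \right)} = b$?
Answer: $0$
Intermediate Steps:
$P{\left(q,x \right)} = \sqrt{q x}$ ($P{\left(q,x \right)} = \sqrt{q x + 0} = \sqrt{q x}$)
$P{\left(-4 + 4,W{\left(-3 \right)} \right)} \left(-83\right) Z = \sqrt{\left(-4 + 4\right) \left(-5\right)} \left(-83\right) \left(-48\right) = \sqrt{0 \left(-5\right)} \left(-83\right) \left(-48\right) = \sqrt{0} \left(-83\right) \left(-48\right) = 0 \left(-83\right) \left(-48\right) = 0 \left(-48\right) = 0$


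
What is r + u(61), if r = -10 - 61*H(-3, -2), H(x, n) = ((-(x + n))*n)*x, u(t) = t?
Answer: -1779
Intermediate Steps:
H(x, n) = n*x*(-n - x) (H(x, n) = ((-(n + x))*n)*x = ((-n - x)*n)*x = (n*(-n - x))*x = n*x*(-n - x))
r = -1840 (r = -10 - (-61)*(-2)*(-3)*(-2 - 3) = -10 - (-61)*(-2)*(-3)*(-5) = -10 - 61*30 = -10 - 1830 = -1840)
r + u(61) = -1840 + 61 = -1779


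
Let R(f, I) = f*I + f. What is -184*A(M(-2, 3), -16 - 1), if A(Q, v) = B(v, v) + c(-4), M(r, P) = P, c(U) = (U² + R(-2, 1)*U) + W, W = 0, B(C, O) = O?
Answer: -2760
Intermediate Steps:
R(f, I) = f + I*f (R(f, I) = I*f + f = f + I*f)
c(U) = U² - 4*U (c(U) = (U² + (-2*(1 + 1))*U) + 0 = (U² + (-2*2)*U) + 0 = (U² - 4*U) + 0 = U² - 4*U)
A(Q, v) = 32 + v (A(Q, v) = v - 4*(-4 - 4) = v - 4*(-8) = v + 32 = 32 + v)
-184*A(M(-2, 3), -16 - 1) = -184*(32 + (-16 - 1)) = -184*(32 - 17) = -184*15 = -2760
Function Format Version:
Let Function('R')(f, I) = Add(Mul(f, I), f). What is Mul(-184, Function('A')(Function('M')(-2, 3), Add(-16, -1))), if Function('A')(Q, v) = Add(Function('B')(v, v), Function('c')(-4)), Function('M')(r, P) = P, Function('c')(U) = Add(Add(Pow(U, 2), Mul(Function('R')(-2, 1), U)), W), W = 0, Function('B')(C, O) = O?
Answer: -2760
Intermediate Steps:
Function('R')(f, I) = Add(f, Mul(I, f)) (Function('R')(f, I) = Add(Mul(I, f), f) = Add(f, Mul(I, f)))
Function('c')(U) = Add(Pow(U, 2), Mul(-4, U)) (Function('c')(U) = Add(Add(Pow(U, 2), Mul(Mul(-2, Add(1, 1)), U)), 0) = Add(Add(Pow(U, 2), Mul(Mul(-2, 2), U)), 0) = Add(Add(Pow(U, 2), Mul(-4, U)), 0) = Add(Pow(U, 2), Mul(-4, U)))
Function('A')(Q, v) = Add(32, v) (Function('A')(Q, v) = Add(v, Mul(-4, Add(-4, -4))) = Add(v, Mul(-4, -8)) = Add(v, 32) = Add(32, v))
Mul(-184, Function('A')(Function('M')(-2, 3), Add(-16, -1))) = Mul(-184, Add(32, Add(-16, -1))) = Mul(-184, Add(32, -17)) = Mul(-184, 15) = -2760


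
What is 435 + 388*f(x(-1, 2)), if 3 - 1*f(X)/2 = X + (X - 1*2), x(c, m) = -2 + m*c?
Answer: 10523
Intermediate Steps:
x(c, m) = -2 + c*m
f(X) = 10 - 4*X (f(X) = 6 - 2*(X + (X - 1*2)) = 6 - 2*(X + (X - 2)) = 6 - 2*(X + (-2 + X)) = 6 - 2*(-2 + 2*X) = 6 + (4 - 4*X) = 10 - 4*X)
435 + 388*f(x(-1, 2)) = 435 + 388*(10 - 4*(-2 - 1*2)) = 435 + 388*(10 - 4*(-2 - 2)) = 435 + 388*(10 - 4*(-4)) = 435 + 388*(10 + 16) = 435 + 388*26 = 435 + 10088 = 10523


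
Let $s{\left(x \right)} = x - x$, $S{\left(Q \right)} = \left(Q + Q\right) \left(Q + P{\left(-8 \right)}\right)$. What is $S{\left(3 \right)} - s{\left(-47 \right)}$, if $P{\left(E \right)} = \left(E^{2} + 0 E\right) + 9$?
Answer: $456$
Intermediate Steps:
$P{\left(E \right)} = 9 + E^{2}$ ($P{\left(E \right)} = \left(E^{2} + 0\right) + 9 = E^{2} + 9 = 9 + E^{2}$)
$S{\left(Q \right)} = 2 Q \left(73 + Q\right)$ ($S{\left(Q \right)} = \left(Q + Q\right) \left(Q + \left(9 + \left(-8\right)^{2}\right)\right) = 2 Q \left(Q + \left(9 + 64\right)\right) = 2 Q \left(Q + 73\right) = 2 Q \left(73 + Q\right)$)
$s{\left(x \right)} = 0$
$S{\left(3 \right)} - s{\left(-47 \right)} = 2 \cdot 3 \left(73 + 3\right) - 0 = 2 \cdot 3 \cdot 76 + 0 = 456 + 0 = 456$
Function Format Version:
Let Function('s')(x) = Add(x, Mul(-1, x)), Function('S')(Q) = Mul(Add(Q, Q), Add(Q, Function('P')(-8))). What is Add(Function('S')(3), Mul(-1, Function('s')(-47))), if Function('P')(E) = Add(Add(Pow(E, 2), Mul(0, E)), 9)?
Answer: 456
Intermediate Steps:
Function('P')(E) = Add(9, Pow(E, 2)) (Function('P')(E) = Add(Add(Pow(E, 2), 0), 9) = Add(Pow(E, 2), 9) = Add(9, Pow(E, 2)))
Function('S')(Q) = Mul(2, Q, Add(73, Q)) (Function('S')(Q) = Mul(Add(Q, Q), Add(Q, Add(9, Pow(-8, 2)))) = Mul(Mul(2, Q), Add(Q, Add(9, 64))) = Mul(Mul(2, Q), Add(Q, 73)) = Mul(Mul(2, Q), Add(73, Q)) = Mul(2, Q, Add(73, Q)))
Function('s')(x) = 0
Add(Function('S')(3), Mul(-1, Function('s')(-47))) = Add(Mul(2, 3, Add(73, 3)), Mul(-1, 0)) = Add(Mul(2, 3, 76), 0) = Add(456, 0) = 456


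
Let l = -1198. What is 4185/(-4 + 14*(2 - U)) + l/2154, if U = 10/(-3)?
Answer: 13394747/228324 ≈ 58.666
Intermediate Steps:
U = -10/3 (U = 10*(-⅓) = -10/3 ≈ -3.3333)
4185/(-4 + 14*(2 - U)) + l/2154 = 4185/(-4 + 14*(2 - 1*(-10/3))) - 1198/2154 = 4185/(-4 + 14*(2 + 10/3)) - 1198*1/2154 = 4185/(-4 + 14*(16/3)) - 599/1077 = 4185/(-4 + 224/3) - 599/1077 = 4185/(212/3) - 599/1077 = 4185*(3/212) - 599/1077 = 12555/212 - 599/1077 = 13394747/228324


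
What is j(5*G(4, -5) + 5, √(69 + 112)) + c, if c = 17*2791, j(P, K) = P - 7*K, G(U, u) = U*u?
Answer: 47352 - 7*√181 ≈ 47258.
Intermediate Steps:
c = 47447
j(5*G(4, -5) + 5, √(69 + 112)) + c = ((5*(4*(-5)) + 5) - 7*√(69 + 112)) + 47447 = ((5*(-20) + 5) - 7*√181) + 47447 = ((-100 + 5) - 7*√181) + 47447 = (-95 - 7*√181) + 47447 = 47352 - 7*√181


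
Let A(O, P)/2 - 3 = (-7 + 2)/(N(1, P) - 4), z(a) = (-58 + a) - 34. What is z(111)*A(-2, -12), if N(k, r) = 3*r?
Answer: 475/4 ≈ 118.75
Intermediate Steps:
z(a) = -92 + a
A(O, P) = 6 - 10/(-4 + 3*P) (A(O, P) = 6 + 2*((-7 + 2)/(3*P - 4)) = 6 + 2*(-5/(-4 + 3*P)) = 6 - 10/(-4 + 3*P))
z(111)*A(-2, -12) = (-92 + 111)*(2*(-17 + 9*(-12))/(-4 + 3*(-12))) = 19*(2*(-17 - 108)/(-4 - 36)) = 19*(2*(-125)/(-40)) = 19*(2*(-1/40)*(-125)) = 19*(25/4) = 475/4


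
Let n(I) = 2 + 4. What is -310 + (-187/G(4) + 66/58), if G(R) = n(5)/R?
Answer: -37717/87 ≈ -433.53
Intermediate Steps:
n(I) = 6
G(R) = 6/R
-310 + (-187/G(4) + 66/58) = -310 + (-187/(6/4) + 66/58) = -310 + (-187/(6*(1/4)) + 66*(1/58)) = -310 + (-187/3/2 + 33/29) = -310 + (-187*2/3 + 33/29) = -310 + (-374/3 + 33/29) = -310 - 10747/87 = -37717/87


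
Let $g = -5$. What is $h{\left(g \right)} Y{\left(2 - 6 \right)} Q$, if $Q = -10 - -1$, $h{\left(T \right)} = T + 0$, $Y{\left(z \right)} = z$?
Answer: $-180$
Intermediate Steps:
$h{\left(T \right)} = T$
$Q = -9$ ($Q = -10 + 1 = -9$)
$h{\left(g \right)} Y{\left(2 - 6 \right)} Q = - 5 \left(2 - 6\right) \left(-9\right) = \left(-5\right) \left(-4\right) \left(-9\right) = 20 \left(-9\right) = -180$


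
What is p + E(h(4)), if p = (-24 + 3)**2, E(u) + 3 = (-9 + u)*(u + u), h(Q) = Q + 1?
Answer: 398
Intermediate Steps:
h(Q) = 1 + Q
E(u) = -3 + 2*u*(-9 + u) (E(u) = -3 + (-9 + u)*(u + u) = -3 + (-9 + u)*(2*u) = -3 + 2*u*(-9 + u))
p = 441 (p = (-21)**2 = 441)
p + E(h(4)) = 441 + (-3 - 18*(1 + 4) + 2*(1 + 4)**2) = 441 + (-3 - 18*5 + 2*5**2) = 441 + (-3 - 90 + 2*25) = 441 + (-3 - 90 + 50) = 441 - 43 = 398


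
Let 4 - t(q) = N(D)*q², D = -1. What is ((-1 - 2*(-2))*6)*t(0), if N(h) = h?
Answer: 72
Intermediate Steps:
t(q) = 4 + q² (t(q) = 4 - (-1)*q² = 4 + q²)
((-1 - 2*(-2))*6)*t(0) = ((-1 - 2*(-2))*6)*(4 + 0²) = ((-1 + 4)*6)*(4 + 0) = (3*6)*4 = 18*4 = 72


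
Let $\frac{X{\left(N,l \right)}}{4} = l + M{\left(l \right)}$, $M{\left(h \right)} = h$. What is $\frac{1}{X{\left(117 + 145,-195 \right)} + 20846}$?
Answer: $\frac{1}{19286} \approx 5.1851 \cdot 10^{-5}$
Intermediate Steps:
$X{\left(N,l \right)} = 8 l$ ($X{\left(N,l \right)} = 4 \left(l + l\right) = 4 \cdot 2 l = 8 l$)
$\frac{1}{X{\left(117 + 145,-195 \right)} + 20846} = \frac{1}{8 \left(-195\right) + 20846} = \frac{1}{-1560 + 20846} = \frac{1}{19286}$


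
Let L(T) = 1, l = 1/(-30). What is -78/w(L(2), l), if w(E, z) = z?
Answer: 2340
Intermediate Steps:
l = -1/30 ≈ -0.033333
-78/w(L(2), l) = -78/(-1/30) = -78*(-30) = 2340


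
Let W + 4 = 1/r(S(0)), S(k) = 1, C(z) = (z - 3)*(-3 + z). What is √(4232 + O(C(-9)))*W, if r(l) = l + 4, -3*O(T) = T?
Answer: -38*√1046/5 ≈ -245.80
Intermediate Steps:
C(z) = (-3 + z)² (C(z) = (-3 + z)*(-3 + z) = (-3 + z)²)
O(T) = -T/3
r(l) = 4 + l
W = -19/5 (W = -4 + 1/(4 + 1) = -4 + 1/5 = -4 + ⅕ = -19/5 ≈ -3.8000)
√(4232 + O(C(-9)))*W = √(4232 - (-3 - 9)²/3)*(-19/5) = √(4232 - ⅓*(-12)²)*(-19/5) = √(4232 - ⅓*144)*(-19/5) = √(4232 - 48)*(-19/5) = √4184*(-19/5) = (2*√1046)*(-19/5) = -38*√1046/5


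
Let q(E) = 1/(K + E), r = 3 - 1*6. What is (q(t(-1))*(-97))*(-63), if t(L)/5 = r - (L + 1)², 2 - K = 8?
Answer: -291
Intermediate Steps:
K = -6 (K = 2 - 1*8 = 2 - 8 = -6)
r = -3 (r = 3 - 6 = -3)
t(L) = -15 - 5*(1 + L)² (t(L) = 5*(-3 - (L + 1)²) = 5*(-3 - (1 + L)²) = -15 - 5*(1 + L)²)
q(E) = 1/(-6 + E)
(q(t(-1))*(-97))*(-63) = (-97/(-6 + (-15 - 5*(1 - 1)²)))*(-63) = (-97/(-6 + (-15 - 5*0²)))*(-63) = (-97/(-6 + (-15 - 5*0)))*(-63) = (-97/(-6 + (-15 + 0)))*(-63) = (-97/(-6 - 15))*(-63) = (-97/(-21))*(-63) = -1/21*(-97)*(-63) = (97/21)*(-63) = -291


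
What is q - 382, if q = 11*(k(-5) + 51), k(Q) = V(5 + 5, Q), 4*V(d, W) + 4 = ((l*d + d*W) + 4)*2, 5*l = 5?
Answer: -30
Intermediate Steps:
l = 1 (l = (1/5)*5 = 1)
V(d, W) = 1 + d/2 + W*d/2 (V(d, W) = -1 + (((1*d + d*W) + 4)*2)/4 = -1 + (((d + W*d) + 4)*2)/4 = -1 + ((4 + d + W*d)*2)/4 = -1 + (8 + 2*d + 2*W*d)/4 = -1 + (2 + d/2 + W*d/2) = 1 + d/2 + W*d/2)
k(Q) = 6 + 5*Q (k(Q) = 1 + (5 + 5)/2 + Q*(5 + 5)/2 = 1 + (1/2)*10 + (1/2)*Q*10 = 1 + 5 + 5*Q = 6 + 5*Q)
q = 352 (q = 11*((6 + 5*(-5)) + 51) = 11*((6 - 25) + 51) = 11*(-19 + 51) = 11*32 = 352)
q - 382 = 352 - 382 = -30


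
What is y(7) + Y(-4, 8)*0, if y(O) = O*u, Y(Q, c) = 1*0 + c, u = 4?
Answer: 28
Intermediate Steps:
Y(Q, c) = c (Y(Q, c) = 0 + c = c)
y(O) = 4*O (y(O) = O*4 = 4*O)
y(7) + Y(-4, 8)*0 = 4*7 + 8*0 = 28 + 0 = 28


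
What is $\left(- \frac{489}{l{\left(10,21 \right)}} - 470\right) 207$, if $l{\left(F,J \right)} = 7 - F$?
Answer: $-63549$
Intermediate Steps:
$\left(- \frac{489}{l{\left(10,21 \right)}} - 470\right) 207 = \left(- \frac{489}{7 - 10} - 470\right) 207 = \left(- \frac{489}{-3} - 470\right) 207 = \left(\left(-489\right) \left(- \frac{1}{3}\right) - 470\right) 207 = \left(163 - 470\right) 207 = \left(-307\right) 207 = -63549$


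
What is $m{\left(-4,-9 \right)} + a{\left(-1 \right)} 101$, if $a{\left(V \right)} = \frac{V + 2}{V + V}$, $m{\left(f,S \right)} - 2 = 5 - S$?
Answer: $- \frac{69}{2} \approx -34.5$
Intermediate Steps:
$m{\left(f,S \right)} = 7 - S$ ($m{\left(f,S \right)} = 2 - \left(-5 + S\right) = 7 - S$)
$a{\left(V \right)} = \frac{2 + V}{2 V}$
$m{\left(-4,-9 \right)} + a{\left(-1 \right)} 101 = \left(7 - -9\right) + \frac{2 - 1}{2 \left(-1\right)} 101 = \left(7 + 9\right) + \frac{1}{2} \left(-1\right) 1 \cdot 101 = 16 - \frac{101}{2} = - \frac{69}{2}$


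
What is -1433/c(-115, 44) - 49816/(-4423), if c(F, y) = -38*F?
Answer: 211357761/19328510 ≈ 10.935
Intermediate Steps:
-1433/c(-115, 44) - 49816/(-4423) = -1433/((-38*(-115))) - 49816/(-4423) = -1433/4370 - 49816*(-1/4423) = -1433*1/4370 + 49816/4423 = -1433/4370 + 49816/4423 = 211357761/19328510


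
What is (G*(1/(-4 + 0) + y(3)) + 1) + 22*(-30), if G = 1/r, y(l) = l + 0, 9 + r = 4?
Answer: -13191/20 ≈ -659.55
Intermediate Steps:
r = -5 (r = -9 + 4 = -5)
y(l) = l
G = -⅕ (G = 1/(-5) = -⅕ ≈ -0.20000)
(G*(1/(-4 + 0) + y(3)) + 1) + 22*(-30) = (-(1/(-4 + 0) + 3)/5 + 1) + 22*(-30) = (-(1/(-4) + 3)/5 + 1) - 660 = (-(-¼ + 3)/5 + 1) - 660 = (-⅕*11/4 + 1) - 660 = (-11/20 + 1) - 660 = 9/20 - 660 = -13191/20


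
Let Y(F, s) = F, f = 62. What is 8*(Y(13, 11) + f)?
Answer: 600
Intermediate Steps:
8*(Y(13, 11) + f) = 8*(13 + 62) = 8*75 = 600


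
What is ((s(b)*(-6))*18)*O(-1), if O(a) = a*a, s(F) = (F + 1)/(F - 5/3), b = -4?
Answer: -972/17 ≈ -57.176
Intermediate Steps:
s(F) = (1 + F)/(-5/3 + F) (s(F) = (1 + F)/(F - 5*⅓) = (1 + F)/(F - 5/3) = (1 + F)/(-5/3 + F))
O(a) = a²
((s(b)*(-6))*18)*O(-1) = (((3*(1 - 4)/(-5 + 3*(-4)))*(-6))*18)*(-1)² = (((3*(-3)/(-5 - 12))*(-6))*18)*1 = (((3*(-3)/(-17))*(-6))*18)*1 = (((3*(-1/17)*(-3))*(-6))*18)*1 = (((9/17)*(-6))*18)*1 = -54/17*18*1 = -972/17*1 = -972/17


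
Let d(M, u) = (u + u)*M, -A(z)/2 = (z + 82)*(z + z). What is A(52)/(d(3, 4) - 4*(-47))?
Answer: -6968/53 ≈ -131.47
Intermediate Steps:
A(z) = -4*z*(82 + z) (A(z) = -2*(z + 82)*(z + z) = -2*(82 + z)*2*z = -4*z*(82 + z))
d(M, u) = 2*M*u (d(M, u) = (2*u)*M = 2*M*u)
A(52)/(d(3, 4) - 4*(-47)) = (-4*52*(82 + 52))/(2*3*4 - 4*(-47)) = (-4*52*134)/(24 + 188) = -27872/212 = -27872*1/212 = -6968/53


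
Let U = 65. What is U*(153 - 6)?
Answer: 9555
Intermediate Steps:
U*(153 - 6) = 65*(153 - 6) = 65*147 = 9555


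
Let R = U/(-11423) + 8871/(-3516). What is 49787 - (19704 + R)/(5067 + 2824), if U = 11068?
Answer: 5259373471512335/105642782596 ≈ 49785.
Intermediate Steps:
R = -46749507/13387756 (R = 11068/(-11423) + 8871/(-3516) = 11068*(-1/11423) + 8871*(-1/3516) = -11068/11423 - 2957/1172 = -46749507/13387756 ≈ -3.4920)
49787 - (19704 + R)/(5067 + 2824) = 49787 - (19704 - 46749507/13387756)/(5067 + 2824) = 49787 - 263745594717/(13387756*7891) = 49787 - 1*263745594717/105642782596 = 49787 - 263745594717/105642782596 = 5259373471512335/105642782596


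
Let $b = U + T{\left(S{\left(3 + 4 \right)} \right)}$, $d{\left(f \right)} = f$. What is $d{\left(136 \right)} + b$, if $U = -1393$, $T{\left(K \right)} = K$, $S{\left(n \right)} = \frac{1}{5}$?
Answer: $- \frac{6284}{5} \approx -1256.8$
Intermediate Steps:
$S{\left(n \right)} = \frac{1}{5}$
$b = - \frac{6964}{5}$ ($b = -1393 + \frac{1}{5} = - \frac{6964}{5} \approx -1392.8$)
$d{\left(136 \right)} + b = 136 - \frac{6964}{5} = - \frac{6284}{5}$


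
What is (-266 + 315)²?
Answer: 2401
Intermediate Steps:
(-266 + 315)² = 49² = 2401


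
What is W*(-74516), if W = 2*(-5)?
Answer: 745160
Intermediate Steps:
W = -10
W*(-74516) = -10*(-74516) = 745160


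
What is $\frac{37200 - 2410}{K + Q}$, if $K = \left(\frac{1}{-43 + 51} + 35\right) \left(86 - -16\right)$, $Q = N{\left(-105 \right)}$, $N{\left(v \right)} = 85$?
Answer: $\frac{139160}{14671} \approx 9.4854$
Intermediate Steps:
$Q = 85$
$K = \frac{14331}{4}$ ($K = \left(\frac{1}{8} + 35\right) \left(86 + 16\right) = \left(\frac{1}{8} + 35\right) 102 = \frac{281}{8} \cdot 102 = \frac{14331}{4} \approx 3582.8$)
$\frac{37200 - 2410}{K + Q} = \frac{37200 - 2410}{\frac{14331}{4} + 85} = \frac{34790}{\frac{14671}{4}} = 34790 \cdot \frac{4}{14671} = \frac{139160}{14671}$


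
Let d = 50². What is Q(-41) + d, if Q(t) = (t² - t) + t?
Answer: 4181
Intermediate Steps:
Q(t) = t²
d = 2500
Q(-41) + d = (-41)² + 2500 = 1681 + 2500 = 4181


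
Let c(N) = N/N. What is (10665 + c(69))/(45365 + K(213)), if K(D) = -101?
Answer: 5333/22632 ≈ 0.23564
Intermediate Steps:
c(N) = 1
(10665 + c(69))/(45365 + K(213)) = (10665 + 1)/(45365 - 101) = 10666/45264 = 10666*(1/45264) = 5333/22632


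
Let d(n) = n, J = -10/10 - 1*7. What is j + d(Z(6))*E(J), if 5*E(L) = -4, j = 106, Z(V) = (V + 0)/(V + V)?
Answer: 528/5 ≈ 105.60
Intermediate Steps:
Z(V) = ½ (Z(V) = V/((2*V)) = V*(1/(2*V)) = ½)
J = -8 (J = -10*⅒ - 7 = -1 - 7 = -8)
E(L) = -⅘ (E(L) = (⅕)*(-4) = -⅘)
j + d(Z(6))*E(J) = 106 + (½)*(-⅘) = 106 - ⅖ = 528/5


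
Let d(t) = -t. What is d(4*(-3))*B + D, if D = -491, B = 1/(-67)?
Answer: -32909/67 ≈ -491.18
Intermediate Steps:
B = -1/67 ≈ -0.014925
d(4*(-3))*B + D = -4*(-3)*(-1/67) - 491 = -1*(-12)*(-1/67) - 491 = 12*(-1/67) - 491 = -12/67 - 491 = -32909/67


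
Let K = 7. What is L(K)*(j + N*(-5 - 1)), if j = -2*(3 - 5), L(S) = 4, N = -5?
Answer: 136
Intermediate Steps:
j = 4 (j = -2*(-2) = 4)
L(K)*(j + N*(-5 - 1)) = 4*(4 - 5*(-5 - 1)) = 4*(4 - 5*(-6)) = 4*(4 + 30) = 4*34 = 136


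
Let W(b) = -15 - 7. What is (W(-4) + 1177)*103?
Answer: 118965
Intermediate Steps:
W(b) = -22
(W(-4) + 1177)*103 = (-22 + 1177)*103 = 1155*103 = 118965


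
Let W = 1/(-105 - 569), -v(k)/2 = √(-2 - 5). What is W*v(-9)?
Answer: I*√7/337 ≈ 0.0078509*I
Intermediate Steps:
v(k) = -2*I*√7 (v(k) = -2*√(-2 - 5) = -2*I*√7)
W = -1/674 (W = 1/(-674) = -1/674 ≈ -0.0014837)
W*v(-9) = -(-1)*I*√7/337 = I*√7/337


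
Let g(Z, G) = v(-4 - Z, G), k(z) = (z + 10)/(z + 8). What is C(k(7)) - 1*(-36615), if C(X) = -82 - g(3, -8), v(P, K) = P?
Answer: 36540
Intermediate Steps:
k(z) = (10 + z)/(8 + z)
g(Z, G) = -4 - Z
C(X) = -75 (C(X) = -82 - (-4 - 1*3) = -82 - (-4 - 3) = -82 - 1*(-7) = -82 + 7 = -75)
C(k(7)) - 1*(-36615) = -75 - 1*(-36615) = -75 + 36615 = 36540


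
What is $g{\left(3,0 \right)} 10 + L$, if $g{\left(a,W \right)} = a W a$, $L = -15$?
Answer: $-15$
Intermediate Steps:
$g{\left(a,W \right)} = W a^{2}$ ($g{\left(a,W \right)} = W a a = W a^{2}$)
$g{\left(3,0 \right)} 10 + L = 0 \cdot 3^{2} \cdot 10 - 15 = 0 \cdot 9 \cdot 10 - 15 = 0 \cdot 10 - 15 = 0 - 15 = -15$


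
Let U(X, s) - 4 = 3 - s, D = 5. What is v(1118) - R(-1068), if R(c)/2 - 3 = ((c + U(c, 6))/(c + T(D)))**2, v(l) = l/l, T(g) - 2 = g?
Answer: -7905583/1125721 ≈ -7.0227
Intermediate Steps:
T(g) = 2 + g
v(l) = 1
U(X, s) = 7 - s (U(X, s) = 4 + (3 - s) = 7 - s)
R(c) = 6 + 2*(1 + c)**2/(7 + c)**2 (R(c) = 6 + 2*((c + (7 - 1*6))/(c + (2 + 5)))**2 = 6 + 2*((c + (7 - 6))/(c + 7))**2 = 6 + 2*((c + 1)/(7 + c))**2 = 6 + 2*((1 + c)/(7 + c))**2 = 6 + 2*((1 + c)**2/(7 + c)**2) = 6 + 2*(1 + c)**2/(7 + c)**2)
v(1118) - R(-1068) = 1 - (6 + 2*(1 - 1068)**2/(7 - 1068)**2) = 1 - (6 + 2*(-1067)**2/(-1061)**2) = 1 - (6 + 2*1138489*(1/1125721)) = 1 - (6 + 2276978/1125721) = 1 - 1*9031304/1125721 = 1 - 9031304/1125721 = -7905583/1125721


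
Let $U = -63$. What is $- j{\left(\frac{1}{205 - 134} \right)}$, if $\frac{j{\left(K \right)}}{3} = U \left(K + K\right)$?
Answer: $\frac{378}{71} \approx 5.3239$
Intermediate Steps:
$j{\left(K \right)} = - 378 K$ ($j{\left(K \right)} = 3 \left(- 63 \left(K + K\right)\right) = 3 \left(- 63 \cdot 2 K\right) = 3 \left(- 126 K\right) = - 378 K$)
$- j{\left(\frac{1}{205 - 134} \right)} = - \frac{-378}{205 - 134} = - \frac{-378}{71} = \left(-1\right) \left(- \frac{378}{71}\right) = \frac{378}{71}$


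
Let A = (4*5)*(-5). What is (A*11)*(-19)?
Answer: 20900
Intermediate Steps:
A = -100 (A = 20*(-5) = -100)
(A*11)*(-19) = -100*11*(-19) = -1100*(-19) = 20900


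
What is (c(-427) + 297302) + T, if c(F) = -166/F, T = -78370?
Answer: 93484130/427 ≈ 2.1893e+5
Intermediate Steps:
(c(-427) + 297302) + T = (-166/(-427) + 297302) - 78370 = (-166*(-1/427) + 297302) - 78370 = (166/427 + 297302) - 78370 = 126948120/427 - 78370 = 93484130/427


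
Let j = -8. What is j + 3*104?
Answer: 304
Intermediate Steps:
j + 3*104 = -8 + 3*104 = -8 + 312 = 304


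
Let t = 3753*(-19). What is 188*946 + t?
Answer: 106541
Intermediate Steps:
t = -71307
188*946 + t = 188*946 - 71307 = 177848 - 71307 = 106541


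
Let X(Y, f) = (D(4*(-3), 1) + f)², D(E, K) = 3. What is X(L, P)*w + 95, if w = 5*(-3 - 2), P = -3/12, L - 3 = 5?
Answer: -1505/16 ≈ -94.063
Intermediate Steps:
L = 8 (L = 3 + 5 = 8)
P = -¼ (P = -3*1/12 = -¼ ≈ -0.25000)
X(Y, f) = (3 + f)²
w = -25 (w = 5*(-5) = -25)
X(L, P)*w + 95 = (3 - ¼)²*(-25) + 95 = (11/4)²*(-25) + 95 = (121/16)*(-25) + 95 = -3025/16 + 95 = -1505/16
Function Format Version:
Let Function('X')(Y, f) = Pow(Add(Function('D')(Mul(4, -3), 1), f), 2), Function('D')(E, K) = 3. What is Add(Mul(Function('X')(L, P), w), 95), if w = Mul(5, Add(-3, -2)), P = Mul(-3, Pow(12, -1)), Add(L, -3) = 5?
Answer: Rational(-1505, 16) ≈ -94.063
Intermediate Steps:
L = 8 (L = Add(3, 5) = 8)
P = Rational(-1, 4) (P = Mul(-3, Rational(1, 12)) = Rational(-1, 4) ≈ -0.25000)
Function('X')(Y, f) = Pow(Add(3, f), 2)
w = -25 (w = Mul(5, -5) = -25)
Add(Mul(Function('X')(L, P), w), 95) = Add(Mul(Pow(Add(3, Rational(-1, 4)), 2), -25), 95) = Add(Mul(Pow(Rational(11, 4), 2), -25), 95) = Add(Mul(Rational(121, 16), -25), 95) = Add(Rational(-3025, 16), 95) = Rational(-1505, 16)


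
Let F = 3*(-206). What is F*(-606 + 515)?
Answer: 56238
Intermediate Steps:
F = -618
F*(-606 + 515) = -618*(-606 + 515) = -618*(-91) = 56238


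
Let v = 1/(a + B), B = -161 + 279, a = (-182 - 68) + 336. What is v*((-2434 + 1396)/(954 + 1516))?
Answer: -173/83980 ≈ -0.0020600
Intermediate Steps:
a = 86 (a = -250 + 336 = 86)
B = 118
v = 1/204 (v = 1/(86 + 118) = 1/204 ≈ 0.0049020)
v*((-2434 + 1396)/(954 + 1516)) = ((-2434 + 1396)/(954 + 1516))/204 = (-1038/2470)/204 = (-1038*1/2470)/204 = (1/204)*(-519/1235) = -173/83980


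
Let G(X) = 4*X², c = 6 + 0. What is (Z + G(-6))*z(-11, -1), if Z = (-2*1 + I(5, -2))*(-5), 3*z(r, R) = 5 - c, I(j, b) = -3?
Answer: -169/3 ≈ -56.333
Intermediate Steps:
c = 6
z(r, R) = -⅓ (z(r, R) = (5 - 1*6)/3 = (5 - 6)/3 = (⅓)*(-1) = -⅓)
Z = 25 (Z = (-2*1 - 3)*(-5) = (-2 - 3)*(-5) = -5*(-5) = 25)
(Z + G(-6))*z(-11, -1) = (25 + 4*(-6)²)*(-⅓) = (25 + 4*36)*(-⅓) = (25 + 144)*(-⅓) = 169*(-⅓) = -169/3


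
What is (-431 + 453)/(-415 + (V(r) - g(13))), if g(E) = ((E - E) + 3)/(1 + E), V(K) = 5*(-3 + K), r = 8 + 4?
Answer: -308/5183 ≈ -0.059425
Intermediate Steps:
r = 12
V(K) = -15 + 5*K
g(E) = 3/(1 + E) (g(E) = (0 + 3)/(1 + E) = 3/(1 + E))
(-431 + 453)/(-415 + (V(r) - g(13))) = (-431 + 453)/(-415 + ((-15 + 5*12) - 3/(1 + 13))) = 22/(-415 + ((-15 + 60) - 3/14)) = 22/(-415 + (45 - 3/14)) = 22/(-415 + 627/14) = 22/(-5183/14) = 22*(-14/5183) = -308/5183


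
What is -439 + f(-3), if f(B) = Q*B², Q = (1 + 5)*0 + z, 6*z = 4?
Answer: -433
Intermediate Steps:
z = ⅔ (z = (⅙)*4 = ⅔ ≈ 0.66667)
Q = ⅔ (Q = (1 + 5)*0 + ⅔ = 6*0 + ⅔ = 0 + ⅔ = ⅔ ≈ 0.66667)
f(B) = 2*B²/3
-439 + f(-3) = -439 + (⅔)*(-3)² = -439 + (⅔)*9 = -439 + 6 = -433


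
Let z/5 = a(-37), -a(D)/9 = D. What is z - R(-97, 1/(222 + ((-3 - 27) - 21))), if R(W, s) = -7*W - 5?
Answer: 991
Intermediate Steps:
a(D) = -9*D
z = 1665 (z = 5*(-9*(-37)) = 5*333 = 1665)
R(W, s) = -5 - 7*W
z - R(-97, 1/(222 + ((-3 - 27) - 21))) = 1665 - (-5 - 7*(-97)) = 1665 - (-5 + 679) = 1665 - 1*674 = 1665 - 674 = 991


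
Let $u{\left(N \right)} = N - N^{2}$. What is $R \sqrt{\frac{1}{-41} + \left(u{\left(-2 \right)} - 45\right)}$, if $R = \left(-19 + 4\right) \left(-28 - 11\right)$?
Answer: $\frac{1170 i \sqrt{21443}}{41} \approx 4178.7 i$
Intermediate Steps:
$R = 585$ ($R = \left(-15\right) \left(-39\right) = 585$)
$R \sqrt{\frac{1}{-41} + \left(u{\left(-2 \right)} - 45\right)} = 585 \sqrt{\frac{1}{-41} - \left(45 + 2 \left(1 - -2\right)\right)} = 585 \sqrt{- \frac{1}{41} - \left(45 + 2 \left(1 + 2\right)\right)} = 585 \sqrt{- \frac{1}{41} - 51} = 585 \sqrt{- \frac{2092}{41}} = 585 \frac{2 i \sqrt{21443}}{41} = \frac{1170 i \sqrt{21443}}{41}$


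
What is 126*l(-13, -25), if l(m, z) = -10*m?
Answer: 16380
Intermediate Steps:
126*l(-13, -25) = 126*(-10*(-13)) = 126*130 = 16380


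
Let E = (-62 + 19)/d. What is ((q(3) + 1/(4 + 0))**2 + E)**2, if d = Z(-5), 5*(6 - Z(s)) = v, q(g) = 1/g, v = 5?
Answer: 35366809/518400 ≈ 68.223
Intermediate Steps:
Z(s) = 5 (Z(s) = 6 - 1/5*5 = 6 - 1 = 5)
d = 5
E = -43/5 (E = (-62 + 19)/5 = -43*1/5 = -43/5 ≈ -8.6000)
((q(3) + 1/(4 + 0))**2 + E)**2 = ((1/3 + 1/(4 + 0))**2 - 43/5)**2 = ((1/3 + 1/4)**2 - 43/5)**2 = ((7/12)**2 - 43/5)**2 = (49/144 - 43/5)**2 = (-5947/720)**2 = 35366809/518400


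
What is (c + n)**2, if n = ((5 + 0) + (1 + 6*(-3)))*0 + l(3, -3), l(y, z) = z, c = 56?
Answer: 2809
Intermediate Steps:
n = -3 (n = ((5 + 0) + (1 + 6*(-3)))*0 - 3 = (5 + (1 - 18))*0 - 3 = (5 - 17)*0 - 3 = -12*0 - 3 = 0 - 3 = -3)
(c + n)**2 = (56 - 3)**2 = 53**2 = 2809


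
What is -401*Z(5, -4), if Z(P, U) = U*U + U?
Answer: -4812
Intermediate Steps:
Z(P, U) = U + U² (Z(P, U) = U² + U = U + U²)
-401*Z(5, -4) = -(-1604)*(1 - 4) = -(-1604)*(-3) = -401*12 = -4812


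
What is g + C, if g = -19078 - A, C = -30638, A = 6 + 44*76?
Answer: -53066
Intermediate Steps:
A = 3350 (A = 6 + 3344 = 3350)
g = -22428 (g = -19078 - 1*3350 = -19078 - 3350 = -22428)
g + C = -22428 - 30638 = -53066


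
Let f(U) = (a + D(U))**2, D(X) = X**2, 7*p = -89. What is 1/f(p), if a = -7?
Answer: 2401/57426084 ≈ 4.1810e-5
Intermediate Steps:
p = -89/7 (p = (1/7)*(-89) = -89/7 ≈ -12.714)
f(U) = (-7 + U**2)**2
1/f(p) = 1/((-7 + (-89/7)**2)**2) = 1/((-7 + 7921/49)**2) = 1/((7578/49)**2) = 1/(57426084/2401) = 2401/57426084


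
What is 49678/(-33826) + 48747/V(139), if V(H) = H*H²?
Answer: -65883632330/45421874147 ≈ -1.4505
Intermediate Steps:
V(H) = H³
49678/(-33826) + 48747/V(139) = 49678/(-33826) + 48747/(139³) = 49678*(-1/33826) + 48747/2685619 = -24839/16913 + 48747*(1/2685619) = -24839/16913 + 48747/2685619 = -65883632330/45421874147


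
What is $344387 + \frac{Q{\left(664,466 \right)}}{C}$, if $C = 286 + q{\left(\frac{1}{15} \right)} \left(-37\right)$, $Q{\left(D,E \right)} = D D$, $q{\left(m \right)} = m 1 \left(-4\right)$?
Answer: $\frac{767501473}{2219} \approx 3.4588 \cdot 10^{5}$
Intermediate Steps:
$q{\left(m \right)} = - 4 m$ ($q{\left(m \right)} = m \left(-4\right) = - 4 m$)
$Q{\left(D,E \right)} = D^{2}$
$C = \frac{4438}{15}$ ($C = 286 + - \frac{4}{15} \left(-37\right) = 286 + \left(-4\right) \frac{1}{15} \left(-37\right) = 286 - - \frac{148}{15} = 286 + \frac{148}{15} = \frac{4438}{15} \approx 295.87$)
$344387 + \frac{Q{\left(664,466 \right)}}{C} = 344387 + \frac{664^{2}}{\frac{4438}{15}} = 344387 + 440896 \cdot \frac{15}{4438} = 344387 + \frac{3306720}{2219} = \frac{767501473}{2219}$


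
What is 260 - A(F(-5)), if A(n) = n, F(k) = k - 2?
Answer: 267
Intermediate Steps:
F(k) = -2 + k
260 - A(F(-5)) = 260 - (-2 - 5) = 260 - 1*(-7) = 260 + 7 = 267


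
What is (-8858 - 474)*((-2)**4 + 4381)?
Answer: -41032804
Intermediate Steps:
(-8858 - 474)*((-2)**4 + 4381) = -9332*(16 + 4381) = -9332*4397 = -41032804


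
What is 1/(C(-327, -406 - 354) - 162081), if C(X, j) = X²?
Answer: -1/55152 ≈ -1.8132e-5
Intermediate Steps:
1/(C(-327, -406 - 354) - 162081) = 1/((-327)² - 162081) = 1/(106929 - 162081) = 1/(-55152) = -1/55152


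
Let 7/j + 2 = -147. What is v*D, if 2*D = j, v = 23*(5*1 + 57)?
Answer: -4991/149 ≈ -33.497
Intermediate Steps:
j = -7/149 (j = 7/(-2 - 147) = 7/(-149) = 7*(-1/149) = -7/149 ≈ -0.046980)
v = 1426 (v = 23*(5 + 57) = 23*62 = 1426)
D = -7/298 (D = (½)*(-7/149) = -7/298 ≈ -0.023490)
v*D = 1426*(-7/298) = -4991/149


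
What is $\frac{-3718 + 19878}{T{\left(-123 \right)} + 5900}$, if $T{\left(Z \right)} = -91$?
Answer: $\frac{16160}{5809} \approx 2.7819$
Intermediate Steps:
$\frac{-3718 + 19878}{T{\left(-123 \right)} + 5900} = \frac{-3718 + 19878}{-91 + 5900} = \frac{16160}{5809}$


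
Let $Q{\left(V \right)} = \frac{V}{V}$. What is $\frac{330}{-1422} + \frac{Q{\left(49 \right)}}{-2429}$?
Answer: $- \frac{133832}{575673} \approx -0.23248$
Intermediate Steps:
$Q{\left(V \right)} = 1$
$\frac{330}{-1422} + \frac{Q{\left(49 \right)}}{-2429} = \frac{330}{-1422} + 1 \frac{1}{-2429} = 330 \left(- \frac{1}{1422}\right) + 1 \left(- \frac{1}{2429}\right) = - \frac{55}{237} - \frac{1}{2429} = - \frac{133832}{575673}$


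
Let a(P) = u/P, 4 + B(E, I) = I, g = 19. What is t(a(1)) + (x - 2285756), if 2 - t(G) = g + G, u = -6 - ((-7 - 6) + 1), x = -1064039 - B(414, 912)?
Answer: -3350726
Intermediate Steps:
B(E, I) = -4 + I
x = -1064947 (x = -1064039 - (-4 + 912) = -1064039 - 1*908 = -1064039 - 908 = -1064947)
u = 6 (u = -6 - (-13 + 1) = -6 - 1*(-12) = -6 + 12 = 6)
a(P) = 6/P
t(G) = -17 - G (t(G) = 2 - (19 + G) = 2 + (-19 - G) = -17 - G)
t(a(1)) + (x - 2285756) = (-17 - 6/1) + (-1064947 - 2285756) = (-17 - 6) - 3350703 = -23 - 3350703 = -3350726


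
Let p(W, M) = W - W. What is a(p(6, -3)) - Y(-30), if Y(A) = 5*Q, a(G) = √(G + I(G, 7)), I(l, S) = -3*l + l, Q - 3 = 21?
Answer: -120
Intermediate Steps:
Q = 24 (Q = 3 + 21 = 24)
p(W, M) = 0
I(l, S) = -2*l
a(G) = √(-G) (a(G) = √(G - 2*G) = √(-G))
Y(A) = 120 (Y(A) = 5*24 = 120)
a(p(6, -3)) - Y(-30) = √(-1*0) - 1*120 = √0 - 120 = 0 - 120 = -120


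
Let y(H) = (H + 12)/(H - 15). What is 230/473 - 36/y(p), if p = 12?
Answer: 4717/946 ≈ 4.9863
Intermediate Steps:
y(H) = (12 + H)/(-15 + H)
230/473 - 36/y(p) = 230/473 - 36*(-15 + 12)/(12 + 12) = 230*(1/473) - 36/(24/(-3)) = 230/473 - 36/((-⅓*24)) = 230/473 - 36/(-8) = 230/473 - 36*(-⅛) = 230/473 + 9/2 = 4717/946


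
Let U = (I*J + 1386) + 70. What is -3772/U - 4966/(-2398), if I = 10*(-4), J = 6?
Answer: -375825/364496 ≈ -1.0311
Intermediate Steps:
I = -40
U = 1216 (U = (-40*6 + 1386) + 70 = (-240 + 1386) + 70 = 1146 + 70 = 1216)
-3772/U - 4966/(-2398) = -3772/1216 - 4966/(-2398) = -3772*1/1216 - 4966*(-1/2398) = -943/304 + 2483/1199 = -375825/364496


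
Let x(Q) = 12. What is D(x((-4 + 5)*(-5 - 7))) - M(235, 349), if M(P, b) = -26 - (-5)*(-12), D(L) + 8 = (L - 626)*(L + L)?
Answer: -14658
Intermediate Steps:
D(L) = -8 + 2*L*(-626 + L) (D(L) = -8 + (L - 626)*(L + L) = -8 + (-626 + L)*(2*L) = -8 + 2*L*(-626 + L))
M(P, b) = -86 (M(P, b) = -26 - 1*60 = -26 - 60 = -86)
D(x((-4 + 5)*(-5 - 7))) - M(235, 349) = (-8 - 1252*12 + 2*12²) - 1*(-86) = (-8 - 15024 + 2*144) + 86 = (-8 - 15024 + 288) + 86 = -14744 + 86 = -14658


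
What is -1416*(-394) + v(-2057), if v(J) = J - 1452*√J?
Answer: 555847 - 15972*I*√17 ≈ 5.5585e+5 - 65854.0*I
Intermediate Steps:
-1416*(-394) + v(-2057) = -1416*(-394) + (-2057 - 15972*I*√17) = 557904 + (-2057 - 15972*I*√17) = 555847 - 15972*I*√17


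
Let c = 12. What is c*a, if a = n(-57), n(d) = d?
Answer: -684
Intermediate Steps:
a = -57
c*a = 12*(-57) = -684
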